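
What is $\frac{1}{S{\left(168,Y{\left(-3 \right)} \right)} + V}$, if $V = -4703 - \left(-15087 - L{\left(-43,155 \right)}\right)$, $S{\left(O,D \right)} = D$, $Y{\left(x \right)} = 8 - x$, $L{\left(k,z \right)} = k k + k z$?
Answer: $\frac{1}{5579} \approx 0.00017924$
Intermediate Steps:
$L{\left(k,z \right)} = k^{2} + k z$
$V = 5568$ ($V = -4703 - \left(-15087 - - 43 \left(-43 + 155\right)\right) = -4703 - \left(-15087 - \left(-43\right) 112\right) = -4703 - \left(-15087 - -4816\right) = -4703 - \left(-15087 + 4816\right) = -4703 - -10271 = -4703 + 10271 = 5568$)
$\frac{1}{S{\left(168,Y{\left(-3 \right)} \right)} + V} = \frac{1}{\left(8 - -3\right) + 5568} = \frac{1}{\left(8 + 3\right) + 5568} = \frac{1}{11 + 5568} = \frac{1}{5579}$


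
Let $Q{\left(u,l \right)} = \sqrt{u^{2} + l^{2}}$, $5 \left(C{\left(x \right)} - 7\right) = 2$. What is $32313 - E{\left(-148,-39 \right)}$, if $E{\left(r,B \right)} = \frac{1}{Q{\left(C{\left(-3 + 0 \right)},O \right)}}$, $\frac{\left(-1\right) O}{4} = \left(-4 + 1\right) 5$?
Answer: $32313 - \frac{5 \sqrt{91369}}{91369} \approx 32313.0$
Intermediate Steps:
$C{\left(x \right)} = \frac{37}{5}$ ($C{\left(x \right)} = 7 + \frac{1}{5} \cdot 2 = 7 + \frac{2}{5} = \frac{37}{5}$)
$O = 60$ ($O = - 4 \left(-4 + 1\right) 5 = - 4 \left(\left(-3\right) 5\right) = \left(-4\right) \left(-15\right) = 60$)
$Q{\left(u,l \right)} = \sqrt{l^{2} + u^{2}}$
$E{\left(r,B \right)} = \frac{5 \sqrt{91369}}{91369}$ ($E{\left(r,B \right)} = \frac{1}{\sqrt{60^{2} + \left(\frac{37}{5}\right)^{2}}} = \frac{1}{\sqrt{3600 + \frac{1369}{25}}} = \frac{1}{\sqrt{\frac{91369}{25}}} = \frac{1}{\frac{1}{5} \sqrt{91369}} = \frac{5 \sqrt{91369}}{91369}$)
$32313 - E{\left(-148,-39 \right)} = 32313 - \frac{5 \sqrt{91369}}{91369}$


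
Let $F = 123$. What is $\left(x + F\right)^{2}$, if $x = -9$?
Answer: $12996$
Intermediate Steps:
$\left(x + F\right)^{2} = \left(-9 + 123\right)^{2} = 114^{2} = 12996$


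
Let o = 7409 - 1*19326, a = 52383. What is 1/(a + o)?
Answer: 1/40466 ≈ 2.4712e-5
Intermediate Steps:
o = -11917 (o = 7409 - 19326 = -11917)
1/(a + o) = 1/(52383 - 11917) = 1/40466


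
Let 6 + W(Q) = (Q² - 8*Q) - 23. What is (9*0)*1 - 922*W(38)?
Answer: -1024342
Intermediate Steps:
W(Q) = -29 + Q² - 8*Q (W(Q) = -6 + ((Q² - 8*Q) - 23) = -6 + (-23 + Q² - 8*Q) = -29 + Q² - 8*Q)
(9*0)*1 - 922*W(38) = (9*0)*1 - 922*(-29 + 38² - 8*38) = 0*1 - 922*(-29 + 1444 - 304) = 0 - 922*1111 = 0 - 1024342 = -1024342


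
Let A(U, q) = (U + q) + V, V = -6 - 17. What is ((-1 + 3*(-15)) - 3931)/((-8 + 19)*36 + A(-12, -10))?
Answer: -3977/351 ≈ -11.330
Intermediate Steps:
V = -23
A(U, q) = -23 + U + q (A(U, q) = (U + q) - 23 = -23 + U + q)
((-1 + 3*(-15)) - 3931)/((-8 + 19)*36 + A(-12, -10)) = ((-1 + 3*(-15)) - 3931)/((-8 + 19)*36 + (-23 - 12 - 10)) = ((-1 - 45) - 3931)/(11*36 - 45) = (-46 - 3931)/(396 - 45) = -3977/351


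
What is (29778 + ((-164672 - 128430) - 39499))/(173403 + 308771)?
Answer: -302823/482174 ≈ -0.62804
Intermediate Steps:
(29778 + ((-164672 - 128430) - 39499))/(173403 + 308771) = (29778 + (-293102 - 39499))/482174 = (29778 - 332601)*(1/482174) = -302823*1/482174 = -302823/482174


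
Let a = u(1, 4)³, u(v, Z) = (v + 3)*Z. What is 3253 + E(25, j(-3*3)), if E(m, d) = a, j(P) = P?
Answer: 7349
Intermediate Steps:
u(v, Z) = Z*(3 + v) (u(v, Z) = (3 + v)*Z = Z*(3 + v))
a = 4096 (a = (4*(3 + 1))³ = (4*4)³ = 16³ = 4096)
E(m, d) = 4096
3253 + E(25, j(-3*3)) = 3253 + 4096 = 7349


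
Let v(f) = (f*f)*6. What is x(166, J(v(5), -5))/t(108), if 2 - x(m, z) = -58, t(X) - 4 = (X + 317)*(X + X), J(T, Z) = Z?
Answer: 15/22951 ≈ 0.00065357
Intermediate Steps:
v(f) = 6*f**2 (v(f) = f**2*6 = 6*f**2)
t(X) = 4 + 2*X*(317 + X) (t(X) = 4 + (X + 317)*(X + X) = 4 + (317 + X)*(2*X) = 4 + 2*X*(317 + X))
x(m, z) = 60 (x(m, z) = 2 - 1*(-58) = 2 + 58 = 60)
x(166, J(v(5), -5))/t(108) = 60/(4 + 2*108**2 + 634*108) = 60/(4 + 2*11664 + 68472) = 60/(4 + 23328 + 68472) = 60/91804 = 60*(1/91804) = 15/22951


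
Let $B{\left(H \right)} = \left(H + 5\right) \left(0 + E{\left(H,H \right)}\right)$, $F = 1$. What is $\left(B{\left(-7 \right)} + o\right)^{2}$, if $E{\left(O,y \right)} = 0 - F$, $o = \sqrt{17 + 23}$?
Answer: $44 + 8 \sqrt{10} \approx 69.298$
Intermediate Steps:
$o = 2 \sqrt{10}$ ($o = \sqrt{40} = 2 \sqrt{10} \approx 6.3246$)
$E{\left(O,y \right)} = -1$ ($E{\left(O,y \right)} = 0 - 1 = -1$)
$B{\left(H \right)} = -5 - H$ ($B{\left(H \right)} = \left(H + 5\right) \left(0 - 1\right) = \left(5 + H\right) \left(-1\right) = -5 - H$)
$\left(B{\left(-7 \right)} + o\right)^{2} = \left(\left(-5 - -7\right) + 2 \sqrt{10}\right)^{2} = \left(\left(-5 + 7\right) + 2 \sqrt{10}\right)^{2} = \left(2 + 2 \sqrt{10}\right)^{2}$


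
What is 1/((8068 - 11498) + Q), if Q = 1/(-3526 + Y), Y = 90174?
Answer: -86648/297202639 ≈ -0.00029154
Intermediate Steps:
Q = 1/86648 (Q = 1/(-3526 + 90174) = 1/86648 ≈ 1.1541e-5)
1/((8068 - 11498) + Q) = 1/((8068 - 11498) + 1/86648) = 1/(-3430 + 1/86648) = 1/(-297202639/86648) = -86648/297202639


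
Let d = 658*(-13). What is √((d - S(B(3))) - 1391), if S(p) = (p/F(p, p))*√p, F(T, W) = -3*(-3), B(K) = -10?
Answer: √(-89505 + 10*I*√10)/3 ≈ 0.017617 + 99.725*I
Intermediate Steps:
F(T, W) = 9
d = -8554
S(p) = p^(3/2)/9 (S(p) = (p/9)*√p = p^(3/2)/9)
√((d - S(B(3))) - 1391) = √((-8554 - (-10)^(3/2)/9) - 1391) = √((-8554 - (-10*I*√10)/9) - 1391) = √((-8554 - (-10)*I*√10/9) - 1391) = √((-8554 + 10*I*√10/9) - 1391) = √(-9945 + 10*I*√10/9)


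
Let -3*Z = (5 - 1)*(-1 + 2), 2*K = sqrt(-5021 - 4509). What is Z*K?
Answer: -2*I*sqrt(9530)/3 ≈ -65.081*I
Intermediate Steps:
K = I*sqrt(9530)/2 (K = sqrt(-5021 - 4509)/2 = sqrt(-9530)/2 = (I*sqrt(9530))/2 = I*sqrt(9530)/2 ≈ 48.811*I)
Z = -4/3 (Z = -(5 - 1)*(-1 + 2)/3 = -4/3 ≈ -1.3333)
Z*K = -2*I*sqrt(9530)/3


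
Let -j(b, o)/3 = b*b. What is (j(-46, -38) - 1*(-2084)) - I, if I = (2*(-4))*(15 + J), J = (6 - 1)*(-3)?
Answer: -4264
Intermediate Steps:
j(b, o) = -3*b² (j(b, o) = -3*b*b = -3*b²)
J = -15 (J = 5*(-3) = -15)
I = 0 (I = (2*(-4))*(15 - 15) = -8*0 = 0)
(j(-46, -38) - 1*(-2084)) - I = (-3*(-46)² - 1*(-2084)) - 1*0 = (-3*2116 + 2084) + 0 = (-6348 + 2084) + 0 = -4264 + 0 = -4264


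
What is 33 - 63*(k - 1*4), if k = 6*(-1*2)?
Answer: 1041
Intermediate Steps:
k = -12 (k = 6*(-2) = -12)
33 - 63*(k - 1*4) = 33 - 63*(-12 - 1*4) = 33 - 63*(-12 - 4) = 33 - 63*(-16) = 33 + 1008 = 1041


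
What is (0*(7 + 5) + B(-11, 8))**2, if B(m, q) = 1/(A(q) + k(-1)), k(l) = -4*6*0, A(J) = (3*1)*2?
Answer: 1/36 ≈ 0.027778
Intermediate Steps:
A(J) = 6 (A(J) = 3*2 = 6)
k(l) = 0 (k(l) = -24*0 = 0)
B(m, q) = 1/6 (B(m, q) = 1/(6 + 0) = 1/6)
(0*(7 + 5) + B(-11, 8))**2 = (0*(7 + 5) + 1/6)**2 = (0*12 + 1/6)**2 = (0 + 1/6)**2 = (1/6)**2 = 1/36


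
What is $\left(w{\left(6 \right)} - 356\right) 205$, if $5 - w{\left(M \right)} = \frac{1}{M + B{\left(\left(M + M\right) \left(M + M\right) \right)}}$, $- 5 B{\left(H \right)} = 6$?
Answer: $- \frac{1727945}{24} \approx -71998.0$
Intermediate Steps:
$B{\left(H \right)} = - \frac{6}{5}$ ($B{\left(H \right)} = \left(- \frac{1}{5}\right) 6 = - \frac{6}{5}$)
$w{\left(M \right)} = 5 - \frac{1}{- \frac{6}{5} + M}$ ($w{\left(M \right)} = 5 - \frac{1}{M - \frac{6}{5}} = 5 - \frac{1}{- \frac{6}{5} + M}$)
$\left(w{\left(6 \right)} - 356\right) 205 = \left(\frac{5 \left(-7 + 5 \cdot 6\right)}{-6 + 5 \cdot 6} - 356\right) 205 = \left(\frac{5 \left(-7 + 30\right)}{-6 + 30} - 356\right) 205 = \left(5 \cdot \frac{1}{24} \cdot 23 - 356\right) 205 = \left(\frac{115}{24} - 356\right) 205 = \left(- \frac{8429}{24}\right) 205 = - \frac{1727945}{24}$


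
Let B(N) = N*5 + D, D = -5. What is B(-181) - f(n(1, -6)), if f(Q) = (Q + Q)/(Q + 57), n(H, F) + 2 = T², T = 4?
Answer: -64638/71 ≈ -910.39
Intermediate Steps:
n(H, F) = 14 (n(H, F) = -2 + 4² = -2 + 16 = 14)
B(N) = -5 + 5*N (B(N) = N*5 - 5 = 5*N - 5 = -5 + 5*N)
f(Q) = 2*Q/(57 + Q) (f(Q) = (2*Q)/(57 + Q) = 2*Q/(57 + Q))
B(-181) - f(n(1, -6)) = (-5 + 5*(-181)) - 2*14/(57 + 14) = (-5 - 905) - 2*14/71 = -910 - 2*14/71 = -910 - 1*28/71 = -910 - 28/71 = -64638/71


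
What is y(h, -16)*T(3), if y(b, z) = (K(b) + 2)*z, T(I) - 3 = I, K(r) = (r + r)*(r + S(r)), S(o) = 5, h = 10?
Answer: -28992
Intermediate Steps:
K(r) = 2*r*(5 + r) (K(r) = (r + r)*(r + 5) = (2*r)*(5 + r) = 2*r*(5 + r))
T(I) = 3 + I
y(b, z) = z*(2 + 2*b*(5 + b)) (y(b, z) = (2*b*(5 + b) + 2)*z = (2 + 2*b*(5 + b))*z = z*(2 + 2*b*(5 + b)))
y(h, -16)*T(3) = (2*(-16)*(1 + 10*(5 + 10)))*(3 + 3) = (2*(-16)*(1 + 10*15))*6 = (2*(-16)*(1 + 150))*6 = (2*(-16)*151)*6 = -4832*6 = -28992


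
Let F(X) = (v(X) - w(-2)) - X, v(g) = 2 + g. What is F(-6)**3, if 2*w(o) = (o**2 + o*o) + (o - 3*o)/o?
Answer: -1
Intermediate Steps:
w(o) = -1 + o**2 (w(o) = ((o**2 + o*o) + (o - 3*o)/o)/2 = ((o**2 + o**2) + (-2*o)/o)/2 = (2*o**2 - 2)/2 = (-2 + 2*o**2)/2 = -1 + o**2)
F(X) = -1 (F(X) = ((2 + X) - (-1 + (-2)**2)) - X = ((2 + X) - (-1 + 4)) - X = ((2 + X) - 1*3) - X = ((2 + X) - 3) - X = (-1 + X) - X = -1)
F(-6)**3 = (-1)**3 = -1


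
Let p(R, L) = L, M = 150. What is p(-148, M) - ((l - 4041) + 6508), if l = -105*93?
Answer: 7448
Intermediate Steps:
l = -9765
p(-148, M) - ((l - 4041) + 6508) = 150 - ((-9765 - 4041) + 6508) = 150 - (-13806 + 6508) = 150 - 1*(-7298) = 150 + 7298 = 7448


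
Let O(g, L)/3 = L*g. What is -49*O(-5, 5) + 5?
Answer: 3680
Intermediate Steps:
O(g, L) = 3*L*g (O(g, L) = 3*(L*g) = 3*L*g)
-49*O(-5, 5) + 5 = -147*5*(-5) + 5 = -49*(-75) + 5 = 3675 + 5 = 3680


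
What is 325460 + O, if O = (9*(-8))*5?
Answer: 325100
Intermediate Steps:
O = -360 (O = -72*5 = -360)
325460 + O = 325460 - 360 = 325100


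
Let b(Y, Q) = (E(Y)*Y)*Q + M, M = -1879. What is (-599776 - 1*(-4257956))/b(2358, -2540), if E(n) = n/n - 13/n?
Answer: -3658180/5958179 ≈ -0.61398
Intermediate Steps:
E(n) = 1 - 13/n
b(Y, Q) = -1879 + Q*(-13 + Y) (b(Y, Q) = (((-13 + Y)/Y)*Y)*Q - 1879 = (-13 + Y)*Q - 1879 = Q*(-13 + Y) - 1879 = -1879 + Q*(-13 + Y))
(-599776 - 1*(-4257956))/b(2358, -2540) = (-599776 - 1*(-4257956))/(-1879 - 2540*(-13 + 2358)) = (-599776 + 4257956)/(-1879 - 2540*2345) = 3658180/(-1879 - 5956300) = 3658180/(-5958179) = 3658180*(-1/5958179) = -3658180/5958179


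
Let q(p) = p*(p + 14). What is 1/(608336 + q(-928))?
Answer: 1/1456528 ≈ 6.8656e-7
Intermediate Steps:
q(p) = p*(14 + p)
1/(608336 + q(-928)) = 1/(608336 - 928*(14 - 928)) = 1/(608336 - 928*(-914)) = 1/(608336 + 848192) = 1/1456528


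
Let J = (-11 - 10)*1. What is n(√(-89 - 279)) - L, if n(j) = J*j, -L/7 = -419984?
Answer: -2939888 - 84*I*√23 ≈ -2.9399e+6 - 402.85*I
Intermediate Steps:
L = 2939888 (L = -7*(-419984) = 2939888)
J = -21 (J = -21*1 = -21)
n(j) = -21*j
n(√(-89 - 279)) - L = -21*√(-89 - 279) - 1*2939888 = -84*I*√23 - 2939888 = -2939888 - 84*I*√23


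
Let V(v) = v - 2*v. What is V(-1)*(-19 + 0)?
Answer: -19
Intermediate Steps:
V(v) = -v
V(-1)*(-19 + 0) = (-1*(-1))*(-19 + 0) = 1*(-19) = -19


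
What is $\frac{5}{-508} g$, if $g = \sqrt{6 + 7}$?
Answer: $- \frac{5 \sqrt{13}}{508} \approx -0.035488$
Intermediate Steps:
$g = \sqrt{13} \approx 3.6056$
$\frac{5}{-508} g = \frac{5}{-508} \sqrt{13} = 5 \left(- \frac{1}{508}\right) \sqrt{13} = - \frac{5 \sqrt{13}}{508}$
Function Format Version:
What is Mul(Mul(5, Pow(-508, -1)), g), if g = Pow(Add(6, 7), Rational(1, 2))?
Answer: Mul(Rational(-5, 508), Pow(13, Rational(1, 2))) ≈ -0.035488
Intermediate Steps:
g = Pow(13, Rational(1, 2)) ≈ 3.6056
Mul(Mul(5, Pow(-508, -1)), g) = Mul(Mul(5, Pow(-508, -1)), Pow(13, Rational(1, 2))) = Mul(Mul(5, Rational(-1, 508)), Pow(13, Rational(1, 2))) = Mul(Rational(-5, 508), Pow(13, Rational(1, 2)))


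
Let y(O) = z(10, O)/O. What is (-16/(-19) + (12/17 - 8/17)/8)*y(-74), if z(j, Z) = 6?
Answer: -1689/23902 ≈ -0.070664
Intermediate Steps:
y(O) = 6/O
(-16/(-19) + (12/17 - 8/17)/8)*y(-74) = (-16/(-19) + (12/17 - 8/17)/8)*(6/(-74)) = (-16*(-1/19) + (12*(1/17) - 8*1/17)*(⅛))*(6*(-1/74)) = (16/19 + (12/17 - 8/17)*(⅛))*(-3/37) = (16/19 + (4/17)*(⅛))*(-3/37) = (16/19 + 1/34)*(-3/37) = (563/646)*(-3/37) = -1689/23902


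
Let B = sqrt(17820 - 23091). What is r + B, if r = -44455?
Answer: -44455 + I*sqrt(5271) ≈ -44455.0 + 72.602*I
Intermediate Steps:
B = I*sqrt(5271) (B = sqrt(-5271) = I*sqrt(5271) ≈ 72.602*I)
r + B = -44455 + I*sqrt(5271)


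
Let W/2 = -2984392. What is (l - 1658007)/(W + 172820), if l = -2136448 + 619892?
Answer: 3174563/5795964 ≈ 0.54772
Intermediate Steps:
W = -5968784 (W = 2*(-2984392) = -5968784)
l = -1516556
(l - 1658007)/(W + 172820) = (-1516556 - 1658007)/(-5968784 + 172820) = -3174563/(-5795964) = -3174563*(-1/5795964) = 3174563/5795964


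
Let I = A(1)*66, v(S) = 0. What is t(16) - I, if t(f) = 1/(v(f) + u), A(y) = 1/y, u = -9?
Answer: -595/9 ≈ -66.111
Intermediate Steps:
A(y) = 1/y
t(f) = -⅑ (t(f) = 1/(0 - 9) = 1/(-9) = -⅑)
I = 66 (I = 66/1 = 1*66 = 66)
t(16) - I = -⅑ - 1*66 = -⅑ - 66 = -595/9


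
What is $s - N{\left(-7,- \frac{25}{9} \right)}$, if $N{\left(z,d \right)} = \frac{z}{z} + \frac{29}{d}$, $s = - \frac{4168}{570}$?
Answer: $\frac{3032}{1425} \approx 2.1277$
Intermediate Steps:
$s = - \frac{2084}{285}$ ($s = \left(-4168\right) \frac{1}{570} = - \frac{2084}{285} \approx -7.3123$)
$N{\left(z,d \right)} = 1 + \frac{29}{d}$
$s - N{\left(-7,- \frac{25}{9} \right)} = - \frac{2084}{285} - \frac{29 - \frac{25}{9}}{\left(-25\right) \frac{1}{9}} = - \frac{2084}{285} - \frac{29 - \frac{25}{9}}{- \frac{25}{9}} = - \frac{2084}{285} - \left(- \frac{9}{25}\right) \frac{236}{9} = - \frac{2084}{285} - - \frac{236}{25} = - \frac{2084}{285} + \frac{236}{25} = \frac{3032}{1425}$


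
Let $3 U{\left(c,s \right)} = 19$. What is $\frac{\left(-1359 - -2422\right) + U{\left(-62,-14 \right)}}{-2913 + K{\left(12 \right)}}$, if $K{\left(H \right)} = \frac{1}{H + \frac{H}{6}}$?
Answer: $- \frac{44912}{122343} \approx -0.3671$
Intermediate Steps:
$U{\left(c,s \right)} = \frac{19}{3}$ ($U{\left(c,s \right)} = \frac{1}{3} \cdot 19 = \frac{19}{3}$)
$K{\left(H \right)} = \frac{6}{7 H}$ ($K{\left(H \right)} = \frac{1}{H + H \frac{1}{6}} = \frac{1}{H + \frac{H}{6}} = \frac{1}{\frac{7}{6} H} = \frac{6}{7 H}$)
$\frac{\left(-1359 - -2422\right) + U{\left(-62,-14 \right)}}{-2913 + K{\left(12 \right)}} = \frac{\left(-1359 - -2422\right) + \frac{19}{3}}{-2913 + \frac{6}{7 \cdot 12}} = \frac{\left(-1359 + 2422\right) + \frac{19}{3}}{-2913 + \frac{6}{7} \cdot \frac{1}{12}} = \frac{1063 + \frac{19}{3}}{-2913 + \frac{1}{14}} = \frac{3208}{3 \left(- \frac{40781}{14}\right)} = \frac{3208}{3} \left(- \frac{14}{40781}\right) = - \frac{44912}{122343}$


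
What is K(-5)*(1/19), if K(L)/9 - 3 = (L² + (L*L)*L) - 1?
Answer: -882/19 ≈ -46.421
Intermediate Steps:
K(L) = 18 + 9*L² + 9*L³ (K(L) = 27 + 9*((L² + (L*L)*L) - 1) = 27 + 9*((L² + L²*L) - 1) = 27 + 9*((L² + L³) - 1) = 27 + 9*(-1 + L² + L³) = 27 + (-9 + 9*L² + 9*L³) = 18 + 9*L² + 9*L³)
K(-5)*(1/19) = (18 + 9*(-5)² + 9*(-5)³)*(1/19) = (18 + 9*25 + 9*(-125))*(1*(1/19)) = (18 + 225 - 1125)*(1/19) = -882*1/19 = -882/19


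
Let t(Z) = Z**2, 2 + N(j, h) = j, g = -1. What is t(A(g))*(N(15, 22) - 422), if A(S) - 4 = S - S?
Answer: -6544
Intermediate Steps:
A(S) = 4 (A(S) = 4 + (S - S) = 4 + 0 = 4)
N(j, h) = -2 + j
t(A(g))*(N(15, 22) - 422) = 4**2*((-2 + 15) - 422) = 16*(13 - 422) = 16*(-409) = -6544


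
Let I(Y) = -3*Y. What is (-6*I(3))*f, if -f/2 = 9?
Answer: -972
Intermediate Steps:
f = -18 (f = -2*9 = -18)
(-6*I(3))*f = -(-18)*3*(-18) = -6*(-9)*(-18) = 54*(-18) = -972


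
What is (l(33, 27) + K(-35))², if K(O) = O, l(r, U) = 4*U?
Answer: 5329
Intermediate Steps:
(l(33, 27) + K(-35))² = (4*27 - 35)² = (108 - 35)² = 73² = 5329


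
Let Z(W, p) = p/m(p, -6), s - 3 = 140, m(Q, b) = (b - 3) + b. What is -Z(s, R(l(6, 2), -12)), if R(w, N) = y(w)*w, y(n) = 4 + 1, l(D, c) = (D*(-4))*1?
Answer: -8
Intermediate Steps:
m(Q, b) = -3 + 2*b (m(Q, b) = (-3 + b) + b = -3 + 2*b)
l(D, c) = -4*D (l(D, c) = -4*D*1 = -4*D)
s = 143 (s = 3 + 140 = 143)
y(n) = 5
R(w, N) = 5*w
Z(W, p) = -p/15 (Z(W, p) = p/(-3 + 2*(-6)) = p/(-3 - 12) = p/(-15) = p*(-1/15) = -p/15)
-Z(s, R(l(6, 2), -12)) = -(-1)*5*(-4*6)/15 = -(-1)*5*(-24)/15 = -(-1)*(-120)/15 = -1*8 = -8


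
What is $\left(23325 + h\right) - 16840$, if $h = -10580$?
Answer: $-4095$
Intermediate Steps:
$\left(23325 + h\right) - 16840 = \left(23325 - 10580\right) - 16840 = 12745 - 16840 = -4095$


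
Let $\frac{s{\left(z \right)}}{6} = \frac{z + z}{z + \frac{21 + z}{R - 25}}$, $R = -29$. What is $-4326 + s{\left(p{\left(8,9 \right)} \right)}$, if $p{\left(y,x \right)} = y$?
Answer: $- \frac{1738194}{403} \approx -4313.1$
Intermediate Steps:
$s{\left(z \right)} = \frac{12 z}{- \frac{7}{18} + \frac{53 z}{54}}$ ($s{\left(z \right)} = 6 \frac{z + z}{z + \frac{21 + z}{-29 - 25}} = 6 \frac{2 z}{z + \frac{21 + z}{-54}} = 6 \frac{2 z}{z + \left(21 + z\right) \left(- \frac{1}{54}\right)} = 6 \frac{2 z}{z - \left(\frac{7}{18} + \frac{z}{54}\right)} = 6 \frac{2 z}{- \frac{7}{18} + \frac{53 z}{54}} = \frac{12 z}{- \frac{7}{18} + \frac{53 z}{54}}$)
$-4326 + s{\left(p{\left(8,9 \right)} \right)} = -4326 + 648 \cdot 8 \frac{1}{-21 + 53 \cdot 8} = -4326 + 648 \cdot 8 \frac{1}{-21 + 424} = -4326 + 648 \cdot 8 \cdot \frac{1}{403} = -4326 + \frac{5184}{403} = - \frac{1738194}{403}$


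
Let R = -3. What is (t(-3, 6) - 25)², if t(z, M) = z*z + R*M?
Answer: 1156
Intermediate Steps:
t(z, M) = z² - 3*M (t(z, M) = z*z - 3*M = z² - 3*M)
(t(-3, 6) - 25)² = (((-3)² - 3*6) - 25)² = ((9 - 18) - 25)² = (-9 - 25)² = (-34)² = 1156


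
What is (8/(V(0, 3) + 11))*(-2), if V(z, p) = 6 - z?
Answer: -16/17 ≈ -0.94118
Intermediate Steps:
(8/(V(0, 3) + 11))*(-2) = (8/((6 - 1*0) + 11))*(-2) = (8/((6 + 0) + 11))*(-2) = (8/(6 + 11))*(-2) = (8/17)*(-2) = -16/17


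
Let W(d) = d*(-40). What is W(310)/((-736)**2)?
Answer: -775/33856 ≈ -0.022891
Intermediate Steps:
W(d) = -40*d
W(310)/((-736)**2) = (-40*310)/((-736)**2) = -12400/541696 = -12400*1/541696 = -775/33856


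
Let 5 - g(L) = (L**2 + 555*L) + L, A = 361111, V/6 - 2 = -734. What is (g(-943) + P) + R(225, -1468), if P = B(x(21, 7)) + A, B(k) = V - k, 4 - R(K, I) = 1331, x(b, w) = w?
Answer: -9551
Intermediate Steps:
V = -4392 (V = 12 + 6*(-734) = 12 - 4404 = -4392)
R(K, I) = -1327 (R(K, I) = 4 - 1*1331 = 4 - 1331 = -1327)
B(k) = -4392 - k
g(L) = 5 - L**2 - 556*L (g(L) = 5 - ((L**2 + 555*L) + L) = 5 - (L**2 + 556*L) = 5 + (-L**2 - 556*L) = 5 - L**2 - 556*L)
P = 356712 (P = (-4392 - 1*7) + 361111 = (-4392 - 7) + 361111 = -4399 + 361111 = 356712)
(g(-943) + P) + R(225, -1468) = ((5 - 1*(-943)**2 - 556*(-943)) + 356712) - 1327 = ((5 - 1*889249 + 524308) + 356712) - 1327 = ((5 - 889249 + 524308) + 356712) - 1327 = (-364936 + 356712) - 1327 = -8224 - 1327 = -9551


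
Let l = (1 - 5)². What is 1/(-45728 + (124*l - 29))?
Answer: -1/43773 ≈ -2.2845e-5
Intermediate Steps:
l = 16 (l = (-4)² = 16)
1/(-45728 + (124*l - 29)) = 1/(-45728 + (124*16 - 29)) = 1/(-45728 + (1984 - 29)) = 1/(-45728 + 1955) = 1/(-43773) = -1/43773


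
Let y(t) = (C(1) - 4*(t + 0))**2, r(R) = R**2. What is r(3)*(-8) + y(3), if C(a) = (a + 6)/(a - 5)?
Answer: 1873/16 ≈ 117.06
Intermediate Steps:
C(a) = (6 + a)/(-5 + a)
y(t) = (-7/4 - 4*t)**2 (y(t) = ((6 + 1)/(-5 + 1) - 4*(t + 0))**2 = (7/(-4) - 4*t)**2 = (-1/4*7 - 4*t)**2 = (-7/4 - 4*t)**2)
r(3)*(-8) + y(3) = 3**2*(-8) + (7 + 16*3)**2/16 = 9*(-8) + (7 + 48)**2/16 = -72 + (1/16)*55**2 = -72 + (1/16)*3025 = -72 + 3025/16 = 1873/16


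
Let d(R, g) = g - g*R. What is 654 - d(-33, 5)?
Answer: 484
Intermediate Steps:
d(R, g) = g - R*g
654 - d(-33, 5) = 654 - 5*(1 - 1*(-33)) = 654 - 5*(1 + 33) = 654 - 5*34 = 654 - 1*170 = 654 - 170 = 484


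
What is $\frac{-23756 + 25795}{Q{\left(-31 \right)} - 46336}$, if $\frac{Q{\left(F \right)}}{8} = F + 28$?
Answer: $- \frac{2039}{46360} \approx -0.043982$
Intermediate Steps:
$Q{\left(F \right)} = 224 + 8 F$ ($Q{\left(F \right)} = 8 \left(F + 28\right) = 8 \left(28 + F\right) = 224 + 8 F$)
$\frac{-23756 + 25795}{Q{\left(-31 \right)} - 46336} = \frac{-23756 + 25795}{\left(224 + 8 \left(-31\right)\right) - 46336} = \frac{2039}{\left(224 - 248\right) - 46336} = \frac{2039}{-24 - 46336} = \frac{2039}{-46360} = 2039 \left(- \frac{1}{46360}\right) = - \frac{2039}{46360}$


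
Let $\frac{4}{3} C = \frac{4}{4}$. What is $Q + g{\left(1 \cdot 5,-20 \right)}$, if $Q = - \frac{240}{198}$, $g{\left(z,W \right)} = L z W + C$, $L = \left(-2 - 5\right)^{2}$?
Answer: $- \frac{646861}{132} \approx -4900.5$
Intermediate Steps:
$L = 49$ ($L = \left(-7\right)^{2} = 49$)
$C = \frac{3}{4}$ ($C = \frac{3 \cdot \frac{4}{4}}{4} = \frac{3 \cdot 4 \cdot \frac{1}{4}}{4} = \frac{3}{4} \cdot 1 = \frac{3}{4} \approx 0.75$)
$g{\left(z,W \right)} = \frac{3}{4} + 49 W z$ ($g{\left(z,W \right)} = 49 z W + \frac{3}{4} = 49 W z + \frac{3}{4} = \frac{3}{4} + 49 W z$)
$Q = - \frac{40}{33}$ ($Q = \left(-240\right) \frac{1}{198} = - \frac{40}{33} \approx -1.2121$)
$Q + g{\left(1 \cdot 5,-20 \right)} = - \frac{40}{33} + \left(\frac{3}{4} + 49 \left(-20\right) 1 \cdot 5\right) = - \frac{40}{33} + \left(\frac{3}{4} + 49 \left(-20\right) 5\right) = - \frac{40}{33} + \left(\frac{3}{4} - 4900\right) = - \frac{40}{33} - \frac{19597}{4} = - \frac{646861}{132}$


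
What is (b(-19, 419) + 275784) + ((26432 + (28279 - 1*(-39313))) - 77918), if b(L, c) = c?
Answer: 292309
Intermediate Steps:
(b(-19, 419) + 275784) + ((26432 + (28279 - 1*(-39313))) - 77918) = (419 + 275784) + ((26432 + (28279 - 1*(-39313))) - 77918) = 276203 + ((26432 + (28279 + 39313)) - 77918) = 276203 + ((26432 + 67592) - 77918) = 276203 + (94024 - 77918) = 276203 + 16106 = 292309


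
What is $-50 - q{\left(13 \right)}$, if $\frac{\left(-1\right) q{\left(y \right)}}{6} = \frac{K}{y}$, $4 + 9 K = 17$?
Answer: $- \frac{148}{3} \approx -49.333$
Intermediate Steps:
$K = \frac{13}{9}$ ($K = - \frac{4}{9} + \frac{1}{9} \cdot 17 = - \frac{4}{9} + \frac{17}{9} = \frac{13}{9} \approx 1.4444$)
$q{\left(y \right)} = - \frac{26}{3 y}$ ($q{\left(y \right)} = - 6 \frac{13}{9 y} = - \frac{26}{3 y}$)
$-50 - q{\left(13 \right)} = -50 - - \frac{26}{3 \cdot 13} = -50 - \left(- \frac{26}{3}\right) \frac{1}{13} = -50 - - \frac{2}{3} = -50 + \frac{2}{3} = - \frac{148}{3}$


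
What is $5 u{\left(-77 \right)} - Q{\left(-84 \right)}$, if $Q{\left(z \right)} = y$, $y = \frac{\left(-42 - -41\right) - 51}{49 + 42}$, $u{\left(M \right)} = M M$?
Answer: $\frac{207519}{7} \approx 29646.0$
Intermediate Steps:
$u{\left(M \right)} = M^{2}$
$y = - \frac{4}{7}$ ($y = \frac{\left(-42 + 41\right) - 51}{91} = \left(-1 - 51\right) \frac{1}{91} = \left(-52\right) \frac{1}{91} = - \frac{4}{7} \approx -0.57143$)
$Q{\left(z \right)} = - \frac{4}{7}$
$5 u{\left(-77 \right)} - Q{\left(-84 \right)} = 5 \left(-77\right)^{2} - - \frac{4}{7} = 5 \cdot 5929 + \frac{4}{7} = 29645 + \frac{4}{7} = \frac{207519}{7}$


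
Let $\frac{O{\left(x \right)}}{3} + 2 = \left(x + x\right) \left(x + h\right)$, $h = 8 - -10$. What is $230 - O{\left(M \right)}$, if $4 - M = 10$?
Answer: $668$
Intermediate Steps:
$M = -6$ ($M = 4 - 10 = -6$)
$h = 18$ ($h = 8 + 10 = 18$)
$O{\left(x \right)} = -6 + 6 x \left(18 + x\right)$ ($O{\left(x \right)} = -6 + 3 \left(x + x\right) \left(x + 18\right) = -6 + 3 \cdot 2 x \left(18 + x\right) = -6 + 6 x \left(18 + x\right)$)
$230 - O{\left(M \right)} = 230 - \left(-6 + 6 \left(-6\right)^{2} + 108 \left(-6\right)\right) = 230 - \left(-6 + 6 \cdot 36 - 648\right) = 230 - \left(-6 + 216 - 648\right) = 230 - -438 = 230 + 438 = 668$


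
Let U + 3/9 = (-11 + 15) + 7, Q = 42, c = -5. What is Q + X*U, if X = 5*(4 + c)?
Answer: -34/3 ≈ -11.333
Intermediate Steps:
X = -5 (X = 5*(4 - 5) = 5*(-1) = -5)
U = 32/3 (U = -1/3 + ((-11 + 15) + 7) = -1/3 + (4 + 7) = -1/3 + 11 = 32/3 ≈ 10.667)
Q + X*U = 42 - 5*32/3 = 42 - 160/3 = -34/3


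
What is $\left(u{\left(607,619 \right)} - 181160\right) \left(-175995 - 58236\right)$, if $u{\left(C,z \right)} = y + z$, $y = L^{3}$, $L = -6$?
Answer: $42338892867$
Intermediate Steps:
$y = -216$ ($y = \left(-6\right)^{3} = -216$)
$u{\left(C,z \right)} = -216 + z$
$\left(u{\left(607,619 \right)} - 181160\right) \left(-175995 - 58236\right) = \left(\left(-216 + 619\right) - 181160\right) \left(-175995 - 58236\right) = \left(403 - 181160\right) \left(-175995 - 58236\right) = \left(-180757\right) \left(-234231\right) = 42338892867$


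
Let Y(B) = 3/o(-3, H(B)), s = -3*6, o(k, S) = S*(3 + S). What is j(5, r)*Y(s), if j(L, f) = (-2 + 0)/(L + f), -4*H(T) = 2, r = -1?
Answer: 6/5 ≈ 1.2000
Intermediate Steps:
H(T) = -½ (H(T) = -¼*2 = -½)
j(L, f) = -2/(L + f)
s = -18
Y(B) = -12/5 (Y(B) = 3/((-(3 - ½)/2)) = 3/((-½*5/2)) = 3/(-5/4) = 3*(-⅘) = -12/5)
j(5, r)*Y(s) = -2/(5 - 1)*(-12/5) = -2/4*(-12/5) = -2*¼*(-12/5) = -½*(-12/5) = 6/5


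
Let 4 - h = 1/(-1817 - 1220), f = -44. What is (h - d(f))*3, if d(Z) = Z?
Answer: 437331/3037 ≈ 144.00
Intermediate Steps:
h = 12149/3037 (h = 4 - 1/(-1817 - 1220) = 4 - 1/(-3037) = 4 - 1*(-1/3037) = 4 + 1/3037 = 12149/3037 ≈ 4.0003)
(h - d(f))*3 = (12149/3037 - 1*(-44))*3 = (12149/3037 + 44)*3 = (145777/3037)*3 = 437331/3037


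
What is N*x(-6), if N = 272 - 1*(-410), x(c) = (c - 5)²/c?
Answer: -41261/3 ≈ -13754.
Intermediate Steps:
x(c) = (-5 + c)²/c
N = 682 (N = 272 + 410 = 682)
N*x(-6) = 682*((-5 - 6)²/(-6)) = 682*(-⅙*(-11)²) = 682*(-⅙*121) = 682*(-121/6) = -41261/3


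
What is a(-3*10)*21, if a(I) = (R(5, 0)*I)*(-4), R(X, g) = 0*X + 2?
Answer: 5040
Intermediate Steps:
R(X, g) = 2 (R(X, g) = 0 + 2 = 2)
a(I) = -8*I (a(I) = (2*I)*(-4) = -8*I)
a(-3*10)*21 = -(-24)*10*21 = -8*(-30)*21 = 240*21 = 5040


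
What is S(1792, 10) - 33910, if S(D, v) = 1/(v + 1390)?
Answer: -47473999/1400 ≈ -33910.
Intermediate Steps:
S(D, v) = 1/(1390 + v)
S(1792, 10) - 33910 = 1/(1390 + 10) - 33910 = 1/1400 - 33910 = -47473999/1400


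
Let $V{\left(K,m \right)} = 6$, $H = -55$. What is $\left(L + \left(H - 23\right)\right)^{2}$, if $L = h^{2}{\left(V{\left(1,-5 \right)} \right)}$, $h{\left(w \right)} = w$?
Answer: $1764$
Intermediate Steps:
$L = 36$ ($L = 6^{2} = 36$)
$\left(L + \left(H - 23\right)\right)^{2} = \left(36 - 78\right)^{2} = \left(-42\right)^{2} = 1764$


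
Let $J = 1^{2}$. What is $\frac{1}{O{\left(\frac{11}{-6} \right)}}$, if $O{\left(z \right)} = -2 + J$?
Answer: $-1$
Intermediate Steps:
$J = 1$
$O{\left(z \right)} = -1$ ($O{\left(z \right)} = -2 + 1 = -1$)
$\frac{1}{O{\left(\frac{11}{-6} \right)}} = \frac{1}{-1} = -1$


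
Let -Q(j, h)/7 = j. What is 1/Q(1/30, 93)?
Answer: -30/7 ≈ -4.2857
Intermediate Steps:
Q(j, h) = -7*j
1/Q(1/30, 93) = 1/(-7/30) = -30/7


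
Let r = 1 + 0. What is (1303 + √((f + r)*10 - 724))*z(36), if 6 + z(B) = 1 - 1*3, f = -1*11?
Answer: -10424 - 16*I*√206 ≈ -10424.0 - 229.64*I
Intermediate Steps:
f = -11
z(B) = -8 (z(B) = -6 + (1 - 1*3) = -6 + (1 - 3) = -6 - 2 = -8)
r = 1
(1303 + √((f + r)*10 - 724))*z(36) = (1303 + √((-11 + 1)*10 - 724))*(-8) = (1303 + √(-10*10 - 724))*(-8) = (1303 + √(-100 - 724))*(-8) = (1303 + √(-824))*(-8) = (1303 + 2*I*√206)*(-8) = -10424 - 16*I*√206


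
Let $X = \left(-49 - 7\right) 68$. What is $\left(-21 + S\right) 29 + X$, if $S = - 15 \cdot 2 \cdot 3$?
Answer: $-7027$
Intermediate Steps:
$S = -90$ ($S = \left(-15\right) 6 = -90$)
$X = -3808$ ($X = \left(-56\right) 68 = -3808$)
$\left(-21 + S\right) 29 + X = \left(-21 - 90\right) 29 - 3808 = \left(-111\right) 29 - 3808 = -3219 - 3808 = -7027$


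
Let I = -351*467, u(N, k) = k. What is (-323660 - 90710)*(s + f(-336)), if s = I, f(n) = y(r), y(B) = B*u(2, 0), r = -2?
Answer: 67922287290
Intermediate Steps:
y(B) = 0 (y(B) = B*0 = 0)
f(n) = 0
I = -163917
s = -163917
(-323660 - 90710)*(s + f(-336)) = (-323660 - 90710)*(-163917 + 0) = -414370*(-163917) = 67922287290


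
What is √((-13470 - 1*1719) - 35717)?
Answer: I*√50906 ≈ 225.62*I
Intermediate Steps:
√((-13470 - 1*1719) - 35717) = √((-13470 - 1719) - 35717) = √(-15189 - 35717) = √(-50906) = I*√50906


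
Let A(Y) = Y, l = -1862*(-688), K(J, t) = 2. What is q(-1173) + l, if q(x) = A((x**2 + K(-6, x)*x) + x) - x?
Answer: 2654639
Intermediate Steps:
l = 1281056
q(x) = x**2 + 2*x (q(x) = ((x**2 + 2*x) + x) - x = (x**2 + 3*x) - x = x**2 + 2*x)
q(-1173) + l = -1173*(2 - 1173) + 1281056 = -1173*(-1171) + 1281056 = 1373583 + 1281056 = 2654639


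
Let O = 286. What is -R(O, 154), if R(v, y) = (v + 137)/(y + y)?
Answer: -423/308 ≈ -1.3734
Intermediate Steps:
R(v, y) = (137 + v)/(2*y) (R(v, y) = (137 + v)/((2*y)) = (137 + v)*(1/(2*y)) = (137 + v)/(2*y))
-R(O, 154) = -(137 + 286)/(2*154) = -423/(2*154) = -1*423/308 = -423/308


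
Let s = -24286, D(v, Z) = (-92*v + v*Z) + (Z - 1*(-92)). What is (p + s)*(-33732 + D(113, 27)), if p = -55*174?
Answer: 1386674048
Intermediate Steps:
D(v, Z) = 92 + Z - 92*v + Z*v (D(v, Z) = (-92*v + Z*v) + (Z + 92) = (-92*v + Z*v) + (92 + Z) = 92 + Z - 92*v + Z*v)
p = -9570
(p + s)*(-33732 + D(113, 27)) = (-9570 - 24286)*(-33732 + (92 + 27 - 92*113 + 27*113)) = -33856*(-33732 + (92 + 27 - 10396 + 3051)) = -33856*(-33732 - 7226) = -33856*(-40958) = 1386674048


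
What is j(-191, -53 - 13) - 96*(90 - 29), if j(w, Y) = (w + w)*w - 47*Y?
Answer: 70208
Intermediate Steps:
j(w, Y) = -47*Y + 2*w**2 (j(w, Y) = (2*w)*w - 47*Y = 2*w**2 - 47*Y = -47*Y + 2*w**2)
j(-191, -53 - 13) - 96*(90 - 29) = (-47*(-53 - 13) + 2*(-191)**2) - 96*(90 - 29) = (-47*(-66) + 2*36481) - 96*61 = (3102 + 72962) - 5856 = 76064 - 5856 = 70208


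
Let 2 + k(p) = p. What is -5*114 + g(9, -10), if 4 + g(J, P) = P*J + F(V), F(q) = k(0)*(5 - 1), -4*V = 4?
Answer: -672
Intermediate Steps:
V = -1 (V = -¼*4 = -1)
k(p) = -2 + p
F(q) = -8 (F(q) = (-2 + 0)*(5 - 1) = -2*4 = -8)
g(J, P) = -12 + J*P (g(J, P) = -4 + (P*J - 8) = -4 + (J*P - 8) = -4 + (-8 + J*P) = -12 + J*P)
-5*114 + g(9, -10) = -5*114 + (-12 + 9*(-10)) = -570 + (-12 - 90) = -570 - 102 = -672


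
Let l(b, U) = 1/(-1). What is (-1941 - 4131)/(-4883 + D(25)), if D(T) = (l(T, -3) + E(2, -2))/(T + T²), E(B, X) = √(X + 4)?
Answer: 12526949806800/10073964950399 + 3946800*√2/10073964950399 ≈ 1.2435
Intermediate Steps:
l(b, U) = -1
E(B, X) = √(4 + X)
D(T) = (-1 + √2)/(T + T²) (D(T) = (-1 + √(4 - 2))/(T + T²) = (-1 + √2)/(T + T²))
(-1941 - 4131)/(-4883 + D(25)) = (-1941 - 4131)/(-4883 + (-1 + √2)/(25*(1 + 25))) = -6072/(-4883 + (1/25)*(-1 + √2)/26) = -6072/(-4883 + (1/25)*(1/26)*(-1 + √2)) = -6072/(-4883 + (-1/650 + √2/650)) = -6072/(-3173951/650 + √2/650)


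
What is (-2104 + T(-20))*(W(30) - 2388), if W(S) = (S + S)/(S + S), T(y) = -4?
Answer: 5031796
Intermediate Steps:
W(S) = 1 (W(S) = (2*S)/((2*S)) = (2*S)*(1/(2*S)) = 1)
(-2104 + T(-20))*(W(30) - 2388) = (-2104 - 4)*(1 - 2388) = -2108*(-2387) = 5031796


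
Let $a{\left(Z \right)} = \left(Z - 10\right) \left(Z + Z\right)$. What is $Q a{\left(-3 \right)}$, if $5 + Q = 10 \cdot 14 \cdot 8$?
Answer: $86970$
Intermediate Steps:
$a{\left(Z \right)} = 2 Z \left(-10 + Z\right)$ ($a{\left(Z \right)} = \left(-10 + Z\right) 2 Z = 2 Z \left(-10 + Z\right)$)
$Q = 1115$ ($Q = -5 + 10 \cdot 14 \cdot 8 = -5 + 140 \cdot 8 = -5 + 1120 = 1115$)
$Q a{\left(-3 \right)} = 1115 \cdot 2 \left(-3\right) \left(-10 - 3\right) = 1115 \cdot 2 \left(-3\right) \left(-13\right) = 1115 \cdot 78 = 86970$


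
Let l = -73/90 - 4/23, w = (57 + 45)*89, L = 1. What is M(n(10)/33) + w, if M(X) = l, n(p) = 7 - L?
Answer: 18789421/2070 ≈ 9077.0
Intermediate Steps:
n(p) = 6 (n(p) = 7 - 1*1 = 7 - 1 = 6)
w = 9078 (w = 102*89 = 9078)
l = -2039/2070 (l = -73*1/90 - 4*1/23 = -73/90 - 4/23 = -2039/2070 ≈ -0.98502)
M(X) = -2039/2070
M(n(10)/33) + w = -2039/2070 + 9078 = 18789421/2070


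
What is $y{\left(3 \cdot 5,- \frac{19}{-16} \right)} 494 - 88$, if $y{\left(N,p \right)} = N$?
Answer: $7322$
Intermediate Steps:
$y{\left(3 \cdot 5,- \frac{19}{-16} \right)} 494 - 88 = 3 \cdot 5 \cdot 494 - 88 = 15 \cdot 494 - 88 = 7410 - 88 = 7322$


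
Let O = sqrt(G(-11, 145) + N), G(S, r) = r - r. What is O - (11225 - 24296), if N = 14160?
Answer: 13071 + 4*sqrt(885) ≈ 13190.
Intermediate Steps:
G(S, r) = 0
O = 4*sqrt(885) (O = sqrt(0 + 14160) = sqrt(14160) = 4*sqrt(885) ≈ 119.00)
O - (11225 - 24296) = 4*sqrt(885) - (11225 - 24296) = 4*sqrt(885) - 1*(-13071) = 4*sqrt(885) + 13071 = 13071 + 4*sqrt(885)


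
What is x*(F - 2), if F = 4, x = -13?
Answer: -26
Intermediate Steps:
x*(F - 2) = -13*(4 - 2) = -13*2 = -26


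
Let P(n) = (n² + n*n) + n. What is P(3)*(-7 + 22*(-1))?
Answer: -609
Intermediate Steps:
P(n) = n + 2*n² (P(n) = (n² + n²) + n = 2*n² + n = n + 2*n²)
P(3)*(-7 + 22*(-1)) = (3*(1 + 2*3))*(-7 + 22*(-1)) = (3*(1 + 6))*(-7 - 22) = (3*7)*(-29) = 21*(-29) = -609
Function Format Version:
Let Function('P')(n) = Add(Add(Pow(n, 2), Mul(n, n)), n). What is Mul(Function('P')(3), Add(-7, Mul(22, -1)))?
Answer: -609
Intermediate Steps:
Function('P')(n) = Add(n, Mul(2, Pow(n, 2))) (Function('P')(n) = Add(Add(Pow(n, 2), Pow(n, 2)), n) = Add(Mul(2, Pow(n, 2)), n) = Add(n, Mul(2, Pow(n, 2))))
Mul(Function('P')(3), Add(-7, Mul(22, -1))) = Mul(Mul(3, Add(1, Mul(2, 3))), Add(-7, Mul(22, -1))) = Mul(Mul(3, Add(1, 6)), Add(-7, -22)) = Mul(Mul(3, 7), -29) = Mul(21, -29) = -609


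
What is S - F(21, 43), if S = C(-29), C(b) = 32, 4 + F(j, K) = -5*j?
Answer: 141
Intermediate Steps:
F(j, K) = -4 - 5*j
S = 32
S - F(21, 43) = 32 - (-4 - 5*21) = 32 - (-4 - 105) = 32 - 1*(-109) = 32 + 109 = 141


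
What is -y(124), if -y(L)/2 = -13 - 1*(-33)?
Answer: 40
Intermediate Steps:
y(L) = -40 (y(L) = -2*(-13 - 1*(-33)) = -2*(-13 + 33) = -2*20 = -40)
-y(124) = -1*(-40) = 40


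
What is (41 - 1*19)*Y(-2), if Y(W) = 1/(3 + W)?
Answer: 22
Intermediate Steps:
(41 - 1*19)*Y(-2) = (41 - 1*19)/(3 - 2) = (41 - 19)/1 = 22*1 = 22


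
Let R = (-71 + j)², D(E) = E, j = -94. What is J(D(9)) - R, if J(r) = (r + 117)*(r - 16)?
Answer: -28107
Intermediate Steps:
R = 27225 (R = (-71 - 94)² = (-165)² = 27225)
J(r) = (-16 + r)*(117 + r) (J(r) = (117 + r)*(-16 + r) = (-16 + r)*(117 + r))
J(D(9)) - R = (-1872 + 9² + 101*9) - 1*27225 = (-1872 + 81 + 909) - 27225 = -882 - 27225 = -28107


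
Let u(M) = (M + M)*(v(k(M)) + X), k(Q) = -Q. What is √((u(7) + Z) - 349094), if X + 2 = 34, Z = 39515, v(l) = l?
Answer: I*√309229 ≈ 556.08*I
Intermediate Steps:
X = 32 (X = -2 + 34 = 32)
u(M) = 2*M*(32 - M) (u(M) = (M + M)*(-M + 32) = (2*M)*(32 - M) = 2*M*(32 - M))
√((u(7) + Z) - 349094) = √((2*7*(32 - 1*7) + 39515) - 349094) = √((2*7*(32 - 7) + 39515) - 349094) = √((2*7*25 + 39515) - 349094) = √((350 + 39515) - 349094) = √(39865 - 349094) = √(-309229) = I*√309229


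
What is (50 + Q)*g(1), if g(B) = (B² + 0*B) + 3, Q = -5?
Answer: 180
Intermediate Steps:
g(B) = 3 + B² (g(B) = (B² + 0) + 3 = B² + 3 = 3 + B²)
(50 + Q)*g(1) = (50 - 5)*(3 + 1²) = 45*(3 + 1) = 45*4 = 180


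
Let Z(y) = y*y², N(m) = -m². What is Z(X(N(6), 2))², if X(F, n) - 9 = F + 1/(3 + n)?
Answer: 5789336458816/15625 ≈ 3.7052e+8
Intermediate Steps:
X(F, n) = 9 + F + 1/(3 + n) (X(F, n) = 9 + (F + 1/(3 + n)) = 9 + F + 1/(3 + n))
Z(y) = y³
Z(X(N(6), 2))² = (((28 + 3*(-1*6²) + 9*2 - 1*6²*2)/(3 + 2))³)² = (((28 + 3*(-1*36) + 18 - 1*36*2)/5)³)² = (((28 + 3*(-36) + 18 - 36*2)/5)³)² = (((28 - 108 + 18 - 72)/5)³)² = (((⅕)*(-134))³)² = ((-134/5)³)² = (-2406104/125)² = 5789336458816/15625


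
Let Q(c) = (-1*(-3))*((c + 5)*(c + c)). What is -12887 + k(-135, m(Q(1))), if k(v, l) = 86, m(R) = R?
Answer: -12801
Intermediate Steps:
Q(c) = 6*c*(5 + c) (Q(c) = 3*((5 + c)*(2*c)) = 3*(2*c*(5 + c)) = 6*c*(5 + c))
-12887 + k(-135, m(Q(1))) = -12887 + 86 = -12801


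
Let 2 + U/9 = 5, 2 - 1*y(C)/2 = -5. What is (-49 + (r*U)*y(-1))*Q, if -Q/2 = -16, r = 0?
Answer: -1568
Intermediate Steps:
y(C) = 14 (y(C) = 4 - 2*(-5) = 4 + 10 = 14)
Q = 32 (Q = -2*(-16) = 32)
U = 27 (U = -18 + 9*5 = -18 + 45 = 27)
(-49 + (r*U)*y(-1))*Q = (-49 + (0*27)*14)*32 = (-49 + 0*14)*32 = (-49 + 0)*32 = -49*32 = -1568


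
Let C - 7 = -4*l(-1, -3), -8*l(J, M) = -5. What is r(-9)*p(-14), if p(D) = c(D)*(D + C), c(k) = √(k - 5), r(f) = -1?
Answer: 19*I*√19/2 ≈ 41.41*I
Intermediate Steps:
l(J, M) = 5/8 (l(J, M) = -⅛*(-5) = 5/8)
c(k) = √(-5 + k)
C = 9/2 (C = 7 - 4*5/8 = 7 - 5/2 = 9/2 ≈ 4.5000)
p(D) = √(-5 + D)*(9/2 + D) (p(D) = √(-5 + D)*(D + 9/2) = √(-5 + D)*(9/2 + D))
r(-9)*p(-14) = -√(-5 - 14)*(9/2 - 14) = -√(-19)*(-19)/2 = -I*√19*(-19)/2 = -(-19)*I*√19/2 = 19*I*√19/2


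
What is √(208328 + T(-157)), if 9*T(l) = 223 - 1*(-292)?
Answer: √1875467/3 ≈ 456.49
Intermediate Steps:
T(l) = 515/9 (T(l) = (223 - 1*(-292))/9 = (223 + 292)/9 = (⅑)*515 = 515/9)
√(208328 + T(-157)) = √(208328 + 515/9) = √(1875467/9) = √1875467/3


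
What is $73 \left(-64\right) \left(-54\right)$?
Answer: $252288$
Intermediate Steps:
$73 \left(-64\right) \left(-54\right) = \left(-4672\right) \left(-54\right) = 252288$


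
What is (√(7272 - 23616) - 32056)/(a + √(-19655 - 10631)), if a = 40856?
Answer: -(32056 - 6*I*√454)/(40856 + I*√30286) ≈ -0.78458 + 0.0064711*I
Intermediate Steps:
(√(7272 - 23616) - 32056)/(a + √(-19655 - 10631)) = (√(7272 - 23616) - 32056)/(40856 + √(-19655 - 10631)) = (√(-16344) - 32056)/(40856 + √(-30286)) = (6*I*√454 - 32056)/(40856 + I*√30286) = (-32056 + 6*I*√454)/(40856 + I*√30286)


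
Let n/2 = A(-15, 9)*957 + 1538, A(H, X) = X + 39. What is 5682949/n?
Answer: 5682949/94948 ≈ 59.853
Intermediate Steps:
A(H, X) = 39 + X
n = 94948 (n = 2*((39 + 9)*957 + 1538) = 2*(48*957 + 1538) = 2*(45936 + 1538) = 2*47474 = 94948)
5682949/n = 5682949/94948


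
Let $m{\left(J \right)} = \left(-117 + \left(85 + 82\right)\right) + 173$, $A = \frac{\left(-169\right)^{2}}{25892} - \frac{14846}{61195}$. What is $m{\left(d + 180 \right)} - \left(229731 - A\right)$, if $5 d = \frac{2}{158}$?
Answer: $- \frac{363645098019757}{1584460940} \approx -2.2951 \cdot 10^{5}$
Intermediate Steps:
$d = \frac{1}{395}$ ($d = \frac{2 \cdot \frac{1}{158}}{5} = \frac{1}{5} \cdot \frac{1}{79} = \frac{1}{395} \approx 0.0025316$)
$A = \frac{1363397763}{1584460940}$ ($A = 28561 \cdot \frac{1}{25892} - \frac{14846}{61195} = \frac{28561}{25892} - \frac{14846}{61195} = \frac{1363397763}{1584460940} \approx 0.86048$)
$m{\left(J \right)} = 223$ ($m{\left(J \right)} = \left(-117 + 167\right) + 173 = 50 + 173 = 223$)
$m{\left(d + 180 \right)} - \left(229731 - A\right) = 223 - \left(229731 - \frac{1363397763}{1584460940}\right) = 223 - \frac{363998432809377}{1584460940} = - \frac{363645098019757}{1584460940}$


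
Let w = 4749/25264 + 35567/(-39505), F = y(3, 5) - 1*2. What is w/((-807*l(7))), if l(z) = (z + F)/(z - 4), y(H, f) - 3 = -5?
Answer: 710955443/805429836240 ≈ 0.00088270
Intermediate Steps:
y(H, f) = -2 (y(H, f) = 3 - 5 = -2)
F = -4 (F = -2 - 1*2 = -2 - 2 = -4)
l(z) = 1 (l(z) = (z - 4)/(z - 4) = (-4 + z)/(-4 + z) = 1)
w = -710955443/998054320 (w = 4749*(1/25264) + 35567*(-1/39505) = 4749/25264 - 35567/39505 = -710955443/998054320 ≈ -0.71234)
w/((-807*l(7))) = -710955443/(998054320*((-807*1))) = -710955443/998054320/(-807) = -710955443/998054320*(-1/807) = 710955443/805429836240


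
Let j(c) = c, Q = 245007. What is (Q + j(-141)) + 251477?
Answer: 496343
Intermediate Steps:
(Q + j(-141)) + 251477 = (245007 - 141) + 251477 = 244866 + 251477 = 496343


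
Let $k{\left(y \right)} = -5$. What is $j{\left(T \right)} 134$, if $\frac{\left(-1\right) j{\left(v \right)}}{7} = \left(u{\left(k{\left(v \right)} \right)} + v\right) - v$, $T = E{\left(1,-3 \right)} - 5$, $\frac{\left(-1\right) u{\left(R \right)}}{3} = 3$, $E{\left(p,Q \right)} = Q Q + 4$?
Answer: $8442$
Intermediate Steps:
$E{\left(p,Q \right)} = 4 + Q^{2}$ ($E{\left(p,Q \right)} = Q^{2} + 4 = 4 + Q^{2}$)
$u{\left(R \right)} = -9$ ($u{\left(R \right)} = \left(-3\right) 3 = -9$)
$T = 8$ ($T = \left(4 + \left(-3\right)^{2}\right) - 5 = \left(4 + 9\right) - 5 = 13 - 5 = 8$)
$j{\left(v \right)} = 63$ ($j{\left(v \right)} = - 7 \left(\left(-9 + v\right) - v\right) = \left(-7\right) \left(-9\right) = 63$)
$j{\left(T \right)} 134 = 63 \cdot 134 = 8442$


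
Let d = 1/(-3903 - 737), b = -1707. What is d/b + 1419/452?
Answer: 2809790393/895014240 ≈ 3.1394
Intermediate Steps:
d = -1/4640 (d = 1/(-4640) = -1/4640 ≈ -0.00021552)
d/b + 1419/452 = -1/4640/(-1707) + 1419/452 = -1/4640*(-1/1707) + 1419*(1/452) = 1/7920480 + 1419/452 = 2809790393/895014240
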